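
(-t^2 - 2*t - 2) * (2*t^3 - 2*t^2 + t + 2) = -2*t^5 - 2*t^4 - t^3 - 6*t - 4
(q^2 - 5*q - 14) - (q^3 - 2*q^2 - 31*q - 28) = -q^3 + 3*q^2 + 26*q + 14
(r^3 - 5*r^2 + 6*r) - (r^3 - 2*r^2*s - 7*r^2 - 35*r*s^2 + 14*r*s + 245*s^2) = 2*r^2*s + 2*r^2 + 35*r*s^2 - 14*r*s + 6*r - 245*s^2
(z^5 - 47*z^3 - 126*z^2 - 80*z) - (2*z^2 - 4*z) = z^5 - 47*z^3 - 128*z^2 - 76*z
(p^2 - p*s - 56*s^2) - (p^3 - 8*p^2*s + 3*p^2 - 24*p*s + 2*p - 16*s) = -p^3 + 8*p^2*s - 2*p^2 + 23*p*s - 2*p - 56*s^2 + 16*s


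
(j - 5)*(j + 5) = j^2 - 25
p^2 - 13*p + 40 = (p - 8)*(p - 5)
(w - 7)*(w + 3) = w^2 - 4*w - 21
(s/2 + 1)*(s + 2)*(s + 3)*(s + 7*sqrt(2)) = s^4/2 + 7*s^3/2 + 7*sqrt(2)*s^3/2 + 8*s^2 + 49*sqrt(2)*s^2/2 + 6*s + 56*sqrt(2)*s + 42*sqrt(2)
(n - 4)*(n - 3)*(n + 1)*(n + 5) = n^4 - n^3 - 25*n^2 + 37*n + 60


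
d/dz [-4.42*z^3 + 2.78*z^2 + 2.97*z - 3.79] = -13.26*z^2 + 5.56*z + 2.97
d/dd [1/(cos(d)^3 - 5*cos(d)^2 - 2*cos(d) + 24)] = (3*cos(d)^2 - 10*cos(d) - 2)*sin(d)/(cos(d)^3 - 5*cos(d)^2 - 2*cos(d) + 24)^2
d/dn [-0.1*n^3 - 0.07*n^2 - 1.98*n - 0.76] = -0.3*n^2 - 0.14*n - 1.98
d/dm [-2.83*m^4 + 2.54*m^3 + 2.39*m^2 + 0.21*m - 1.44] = -11.32*m^3 + 7.62*m^2 + 4.78*m + 0.21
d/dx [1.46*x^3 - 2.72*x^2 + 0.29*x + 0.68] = 4.38*x^2 - 5.44*x + 0.29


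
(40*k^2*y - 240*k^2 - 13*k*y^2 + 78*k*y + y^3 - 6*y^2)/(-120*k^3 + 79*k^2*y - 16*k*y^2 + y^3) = (y - 6)/(-3*k + y)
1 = 1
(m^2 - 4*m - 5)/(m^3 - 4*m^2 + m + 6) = (m - 5)/(m^2 - 5*m + 6)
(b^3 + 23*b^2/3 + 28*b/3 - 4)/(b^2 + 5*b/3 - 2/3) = b + 6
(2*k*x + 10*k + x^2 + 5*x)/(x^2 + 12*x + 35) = (2*k + x)/(x + 7)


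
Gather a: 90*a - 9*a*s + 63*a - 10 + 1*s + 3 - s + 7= a*(153 - 9*s)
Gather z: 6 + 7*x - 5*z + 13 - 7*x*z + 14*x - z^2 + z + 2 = 21*x - z^2 + z*(-7*x - 4) + 21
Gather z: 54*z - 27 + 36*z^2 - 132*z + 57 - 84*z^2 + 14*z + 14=-48*z^2 - 64*z + 44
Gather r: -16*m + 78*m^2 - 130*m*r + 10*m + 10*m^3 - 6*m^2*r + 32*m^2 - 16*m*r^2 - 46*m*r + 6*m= 10*m^3 + 110*m^2 - 16*m*r^2 + r*(-6*m^2 - 176*m)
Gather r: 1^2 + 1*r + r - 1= 2*r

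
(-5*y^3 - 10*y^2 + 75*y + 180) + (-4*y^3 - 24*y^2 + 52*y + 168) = -9*y^3 - 34*y^2 + 127*y + 348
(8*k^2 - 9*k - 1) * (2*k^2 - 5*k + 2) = 16*k^4 - 58*k^3 + 59*k^2 - 13*k - 2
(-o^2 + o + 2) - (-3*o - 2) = -o^2 + 4*o + 4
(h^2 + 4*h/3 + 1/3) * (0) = 0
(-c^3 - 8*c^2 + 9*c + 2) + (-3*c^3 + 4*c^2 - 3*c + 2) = -4*c^3 - 4*c^2 + 6*c + 4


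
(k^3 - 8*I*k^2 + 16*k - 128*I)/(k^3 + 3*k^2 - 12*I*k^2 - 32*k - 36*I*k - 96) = (k + 4*I)/(k + 3)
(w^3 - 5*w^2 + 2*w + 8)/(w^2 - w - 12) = (w^2 - w - 2)/(w + 3)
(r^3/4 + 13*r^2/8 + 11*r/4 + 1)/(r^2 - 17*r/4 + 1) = (2*r^3 + 13*r^2 + 22*r + 8)/(2*(4*r^2 - 17*r + 4))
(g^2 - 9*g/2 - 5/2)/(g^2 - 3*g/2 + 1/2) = (2*g^2 - 9*g - 5)/(2*g^2 - 3*g + 1)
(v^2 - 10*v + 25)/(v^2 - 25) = (v - 5)/(v + 5)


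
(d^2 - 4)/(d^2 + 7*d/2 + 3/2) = 2*(d^2 - 4)/(2*d^2 + 7*d + 3)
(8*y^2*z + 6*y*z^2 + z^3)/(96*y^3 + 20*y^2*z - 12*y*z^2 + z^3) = z*(4*y + z)/(48*y^2 - 14*y*z + z^2)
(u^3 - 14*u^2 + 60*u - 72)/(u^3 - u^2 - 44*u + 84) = (u - 6)/(u + 7)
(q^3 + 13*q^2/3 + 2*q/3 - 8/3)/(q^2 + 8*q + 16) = (3*q^2 + q - 2)/(3*(q + 4))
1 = 1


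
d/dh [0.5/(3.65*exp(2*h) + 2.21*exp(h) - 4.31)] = (-3.65*exp(h) - 1.105)*exp(h)/(3.65*exp(2*h) + 2.21*exp(h) - 4.31)^2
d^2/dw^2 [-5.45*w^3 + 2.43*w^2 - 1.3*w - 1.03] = 4.86 - 32.7*w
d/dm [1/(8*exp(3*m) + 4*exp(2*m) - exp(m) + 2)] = (-24*exp(2*m) - 8*exp(m) + 1)*exp(m)/(8*exp(3*m) + 4*exp(2*m) - exp(m) + 2)^2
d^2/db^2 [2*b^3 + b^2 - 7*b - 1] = 12*b + 2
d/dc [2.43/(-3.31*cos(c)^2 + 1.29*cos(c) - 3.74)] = (3.1347 - 16.0866*cos(c))*sin(c)/(3.31*cos(c)^2 - 1.29*cos(c) + 3.74)^2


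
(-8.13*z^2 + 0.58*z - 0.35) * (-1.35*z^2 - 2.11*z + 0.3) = 10.9755*z^4 + 16.3713*z^3 - 3.1903*z^2 + 0.9125*z - 0.105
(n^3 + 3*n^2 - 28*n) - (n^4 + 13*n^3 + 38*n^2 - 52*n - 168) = -n^4 - 12*n^3 - 35*n^2 + 24*n + 168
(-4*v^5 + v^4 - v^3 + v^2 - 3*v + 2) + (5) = -4*v^5 + v^4 - v^3 + v^2 - 3*v + 7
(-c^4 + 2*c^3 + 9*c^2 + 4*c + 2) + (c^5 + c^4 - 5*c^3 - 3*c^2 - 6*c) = c^5 - 3*c^3 + 6*c^2 - 2*c + 2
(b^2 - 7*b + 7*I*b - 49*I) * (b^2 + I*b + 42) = b^4 - 7*b^3 + 8*I*b^3 + 35*b^2 - 56*I*b^2 - 245*b + 294*I*b - 2058*I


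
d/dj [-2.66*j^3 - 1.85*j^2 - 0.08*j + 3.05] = -7.98*j^2 - 3.7*j - 0.08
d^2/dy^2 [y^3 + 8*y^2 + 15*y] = 6*y + 16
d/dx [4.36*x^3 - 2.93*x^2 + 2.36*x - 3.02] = 13.08*x^2 - 5.86*x + 2.36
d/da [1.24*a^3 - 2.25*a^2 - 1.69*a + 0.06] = 3.72*a^2 - 4.5*a - 1.69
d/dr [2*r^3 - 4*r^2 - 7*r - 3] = 6*r^2 - 8*r - 7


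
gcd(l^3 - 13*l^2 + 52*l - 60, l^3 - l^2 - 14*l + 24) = l - 2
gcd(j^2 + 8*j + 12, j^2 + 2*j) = j + 2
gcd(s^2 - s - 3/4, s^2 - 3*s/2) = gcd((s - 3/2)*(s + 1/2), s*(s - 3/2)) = s - 3/2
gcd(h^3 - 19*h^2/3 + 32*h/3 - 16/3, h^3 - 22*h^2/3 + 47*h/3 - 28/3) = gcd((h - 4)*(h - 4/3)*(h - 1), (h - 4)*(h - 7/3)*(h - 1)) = h^2 - 5*h + 4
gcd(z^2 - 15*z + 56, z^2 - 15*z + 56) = z^2 - 15*z + 56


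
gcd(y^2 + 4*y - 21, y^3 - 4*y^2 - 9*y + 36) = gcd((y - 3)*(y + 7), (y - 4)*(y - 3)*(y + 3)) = y - 3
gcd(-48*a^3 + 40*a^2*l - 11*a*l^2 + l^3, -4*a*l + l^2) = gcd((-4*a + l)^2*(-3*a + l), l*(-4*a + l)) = 4*a - l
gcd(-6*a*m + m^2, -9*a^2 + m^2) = 1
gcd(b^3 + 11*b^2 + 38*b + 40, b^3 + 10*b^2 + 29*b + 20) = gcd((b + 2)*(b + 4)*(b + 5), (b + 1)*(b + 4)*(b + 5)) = b^2 + 9*b + 20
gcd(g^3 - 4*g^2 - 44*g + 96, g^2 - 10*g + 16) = g^2 - 10*g + 16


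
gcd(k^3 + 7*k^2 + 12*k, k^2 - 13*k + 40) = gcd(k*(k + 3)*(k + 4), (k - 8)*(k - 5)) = 1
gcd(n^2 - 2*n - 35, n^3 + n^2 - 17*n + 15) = n + 5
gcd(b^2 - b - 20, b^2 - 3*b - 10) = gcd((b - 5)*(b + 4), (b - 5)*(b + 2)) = b - 5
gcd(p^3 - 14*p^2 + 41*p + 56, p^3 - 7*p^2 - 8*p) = p^2 - 7*p - 8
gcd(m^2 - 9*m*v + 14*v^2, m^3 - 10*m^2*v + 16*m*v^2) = -m + 2*v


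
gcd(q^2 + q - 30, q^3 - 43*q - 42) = q + 6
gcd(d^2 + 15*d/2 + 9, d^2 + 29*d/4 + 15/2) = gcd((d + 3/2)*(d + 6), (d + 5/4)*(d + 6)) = d + 6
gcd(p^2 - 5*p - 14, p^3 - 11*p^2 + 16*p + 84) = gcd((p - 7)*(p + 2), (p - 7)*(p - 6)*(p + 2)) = p^2 - 5*p - 14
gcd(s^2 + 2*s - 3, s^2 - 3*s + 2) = s - 1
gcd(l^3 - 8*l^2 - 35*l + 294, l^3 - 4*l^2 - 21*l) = l - 7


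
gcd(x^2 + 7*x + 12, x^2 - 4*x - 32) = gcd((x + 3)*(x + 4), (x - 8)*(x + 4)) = x + 4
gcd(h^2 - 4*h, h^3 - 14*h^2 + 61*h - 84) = h - 4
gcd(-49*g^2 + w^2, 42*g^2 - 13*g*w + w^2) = -7*g + w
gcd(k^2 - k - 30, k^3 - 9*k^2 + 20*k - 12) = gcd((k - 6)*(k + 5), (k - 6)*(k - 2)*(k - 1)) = k - 6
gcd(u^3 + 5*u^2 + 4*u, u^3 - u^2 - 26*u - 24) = u^2 + 5*u + 4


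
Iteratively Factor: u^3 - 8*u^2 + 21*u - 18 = (u - 2)*(u^2 - 6*u + 9) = (u - 3)*(u - 2)*(u - 3)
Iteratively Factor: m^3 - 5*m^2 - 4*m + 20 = (m - 2)*(m^2 - 3*m - 10) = (m - 2)*(m + 2)*(m - 5)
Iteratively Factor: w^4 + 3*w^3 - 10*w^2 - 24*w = (w + 2)*(w^3 + w^2 - 12*w) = (w - 3)*(w + 2)*(w^2 + 4*w) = w*(w - 3)*(w + 2)*(w + 4)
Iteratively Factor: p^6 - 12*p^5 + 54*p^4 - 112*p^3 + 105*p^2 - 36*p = (p - 3)*(p^5 - 9*p^4 + 27*p^3 - 31*p^2 + 12*p) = p*(p - 3)*(p^4 - 9*p^3 + 27*p^2 - 31*p + 12) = p*(p - 3)*(p - 1)*(p^3 - 8*p^2 + 19*p - 12) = p*(p - 3)^2*(p - 1)*(p^2 - 5*p + 4) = p*(p - 4)*(p - 3)^2*(p - 1)*(p - 1)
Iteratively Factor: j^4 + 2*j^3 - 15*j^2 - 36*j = (j - 4)*(j^3 + 6*j^2 + 9*j) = (j - 4)*(j + 3)*(j^2 + 3*j) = (j - 4)*(j + 3)^2*(j)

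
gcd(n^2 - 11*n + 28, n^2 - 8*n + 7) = n - 7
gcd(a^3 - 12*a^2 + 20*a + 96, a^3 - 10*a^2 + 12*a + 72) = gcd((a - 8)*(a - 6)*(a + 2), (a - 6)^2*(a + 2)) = a^2 - 4*a - 12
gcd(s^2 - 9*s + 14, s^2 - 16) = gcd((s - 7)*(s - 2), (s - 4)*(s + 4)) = 1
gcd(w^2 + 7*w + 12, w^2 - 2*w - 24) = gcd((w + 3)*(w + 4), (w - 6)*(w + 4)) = w + 4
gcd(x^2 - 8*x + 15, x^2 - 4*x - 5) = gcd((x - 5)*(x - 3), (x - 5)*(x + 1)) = x - 5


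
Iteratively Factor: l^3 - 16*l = (l + 4)*(l^2 - 4*l) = (l - 4)*(l + 4)*(l)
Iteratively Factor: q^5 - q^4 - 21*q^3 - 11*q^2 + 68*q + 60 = (q - 5)*(q^4 + 4*q^3 - q^2 - 16*q - 12) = (q - 5)*(q + 1)*(q^3 + 3*q^2 - 4*q - 12) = (q - 5)*(q + 1)*(q + 2)*(q^2 + q - 6) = (q - 5)*(q - 2)*(q + 1)*(q + 2)*(q + 3)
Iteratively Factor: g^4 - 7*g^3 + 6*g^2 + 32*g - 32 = (g - 4)*(g^3 - 3*g^2 - 6*g + 8) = (g - 4)^2*(g^2 + g - 2) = (g - 4)^2*(g - 1)*(g + 2)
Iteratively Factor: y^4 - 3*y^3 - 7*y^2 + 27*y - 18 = (y + 3)*(y^3 - 6*y^2 + 11*y - 6) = (y - 3)*(y + 3)*(y^2 - 3*y + 2) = (y - 3)*(y - 2)*(y + 3)*(y - 1)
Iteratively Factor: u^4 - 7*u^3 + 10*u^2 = (u - 2)*(u^3 - 5*u^2) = u*(u - 2)*(u^2 - 5*u) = u*(u - 5)*(u - 2)*(u)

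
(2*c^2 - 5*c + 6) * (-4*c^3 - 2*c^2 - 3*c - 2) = -8*c^5 + 16*c^4 - 20*c^3 - c^2 - 8*c - 12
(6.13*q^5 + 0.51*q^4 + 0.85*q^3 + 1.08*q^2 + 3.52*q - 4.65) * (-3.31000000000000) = -20.2903*q^5 - 1.6881*q^4 - 2.8135*q^3 - 3.5748*q^2 - 11.6512*q + 15.3915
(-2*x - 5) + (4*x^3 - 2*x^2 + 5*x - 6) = 4*x^3 - 2*x^2 + 3*x - 11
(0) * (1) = 0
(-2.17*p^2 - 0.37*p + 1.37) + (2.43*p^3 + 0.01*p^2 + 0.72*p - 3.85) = 2.43*p^3 - 2.16*p^2 + 0.35*p - 2.48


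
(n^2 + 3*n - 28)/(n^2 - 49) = (n - 4)/(n - 7)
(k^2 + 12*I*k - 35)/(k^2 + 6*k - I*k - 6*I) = (k^2 + 12*I*k - 35)/(k^2 + k*(6 - I) - 6*I)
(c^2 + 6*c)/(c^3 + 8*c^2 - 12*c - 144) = c/(c^2 + 2*c - 24)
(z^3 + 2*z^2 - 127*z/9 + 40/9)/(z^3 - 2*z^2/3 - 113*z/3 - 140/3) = (9*z^2 - 27*z + 8)/(3*(3*z^2 - 17*z - 28))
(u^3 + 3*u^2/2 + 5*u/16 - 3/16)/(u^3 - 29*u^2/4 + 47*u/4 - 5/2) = (4*u^2 + 7*u + 3)/(4*(u^2 - 7*u + 10))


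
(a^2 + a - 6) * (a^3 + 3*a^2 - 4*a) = a^5 + 4*a^4 - 7*a^3 - 22*a^2 + 24*a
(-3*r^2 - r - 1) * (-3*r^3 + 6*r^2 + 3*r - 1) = 9*r^5 - 15*r^4 - 12*r^3 - 6*r^2 - 2*r + 1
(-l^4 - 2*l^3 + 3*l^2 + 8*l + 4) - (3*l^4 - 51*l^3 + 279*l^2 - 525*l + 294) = -4*l^4 + 49*l^3 - 276*l^2 + 533*l - 290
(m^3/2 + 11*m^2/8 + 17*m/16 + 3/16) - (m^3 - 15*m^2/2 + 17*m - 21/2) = -m^3/2 + 71*m^2/8 - 255*m/16 + 171/16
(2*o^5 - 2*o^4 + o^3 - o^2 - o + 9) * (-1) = -2*o^5 + 2*o^4 - o^3 + o^2 + o - 9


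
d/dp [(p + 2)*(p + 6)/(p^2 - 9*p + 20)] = (-17*p^2 + 16*p + 268)/(p^4 - 18*p^3 + 121*p^2 - 360*p + 400)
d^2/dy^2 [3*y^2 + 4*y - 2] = 6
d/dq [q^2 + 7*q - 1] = 2*q + 7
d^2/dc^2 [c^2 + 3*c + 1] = 2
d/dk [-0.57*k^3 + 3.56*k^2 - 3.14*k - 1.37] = -1.71*k^2 + 7.12*k - 3.14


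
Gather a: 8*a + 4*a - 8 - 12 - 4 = 12*a - 24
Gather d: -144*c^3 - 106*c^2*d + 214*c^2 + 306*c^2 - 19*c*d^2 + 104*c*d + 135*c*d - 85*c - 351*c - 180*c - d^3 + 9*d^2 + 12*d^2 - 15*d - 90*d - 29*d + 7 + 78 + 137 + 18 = -144*c^3 + 520*c^2 - 616*c - d^3 + d^2*(21 - 19*c) + d*(-106*c^2 + 239*c - 134) + 240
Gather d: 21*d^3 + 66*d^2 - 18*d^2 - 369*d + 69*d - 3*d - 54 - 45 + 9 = 21*d^3 + 48*d^2 - 303*d - 90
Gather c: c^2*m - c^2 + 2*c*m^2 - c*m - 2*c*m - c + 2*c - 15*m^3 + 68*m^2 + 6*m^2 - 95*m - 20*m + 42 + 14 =c^2*(m - 1) + c*(2*m^2 - 3*m + 1) - 15*m^3 + 74*m^2 - 115*m + 56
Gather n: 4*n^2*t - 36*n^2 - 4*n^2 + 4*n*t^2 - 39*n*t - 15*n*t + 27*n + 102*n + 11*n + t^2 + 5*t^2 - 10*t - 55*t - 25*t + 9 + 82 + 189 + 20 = n^2*(4*t - 40) + n*(4*t^2 - 54*t + 140) + 6*t^2 - 90*t + 300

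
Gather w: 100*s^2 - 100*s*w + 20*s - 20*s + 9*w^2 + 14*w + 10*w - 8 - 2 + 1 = 100*s^2 + 9*w^2 + w*(24 - 100*s) - 9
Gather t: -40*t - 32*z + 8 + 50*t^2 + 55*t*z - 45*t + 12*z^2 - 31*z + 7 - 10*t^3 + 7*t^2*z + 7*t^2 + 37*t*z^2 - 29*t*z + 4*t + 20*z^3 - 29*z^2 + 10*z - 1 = -10*t^3 + t^2*(7*z + 57) + t*(37*z^2 + 26*z - 81) + 20*z^3 - 17*z^2 - 53*z + 14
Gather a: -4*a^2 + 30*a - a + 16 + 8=-4*a^2 + 29*a + 24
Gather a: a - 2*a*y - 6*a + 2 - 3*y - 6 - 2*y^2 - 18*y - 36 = a*(-2*y - 5) - 2*y^2 - 21*y - 40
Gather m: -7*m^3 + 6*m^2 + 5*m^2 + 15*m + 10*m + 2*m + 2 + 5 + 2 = -7*m^3 + 11*m^2 + 27*m + 9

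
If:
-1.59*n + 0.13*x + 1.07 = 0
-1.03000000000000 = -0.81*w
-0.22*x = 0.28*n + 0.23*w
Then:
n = 0.51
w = 1.27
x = -1.98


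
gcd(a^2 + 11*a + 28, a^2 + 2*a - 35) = a + 7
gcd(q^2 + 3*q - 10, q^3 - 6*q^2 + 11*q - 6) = q - 2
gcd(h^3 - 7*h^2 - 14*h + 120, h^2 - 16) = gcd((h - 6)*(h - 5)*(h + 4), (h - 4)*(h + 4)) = h + 4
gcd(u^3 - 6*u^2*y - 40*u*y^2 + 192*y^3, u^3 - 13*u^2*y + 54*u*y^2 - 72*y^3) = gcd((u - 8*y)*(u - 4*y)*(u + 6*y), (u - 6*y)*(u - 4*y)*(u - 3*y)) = -u + 4*y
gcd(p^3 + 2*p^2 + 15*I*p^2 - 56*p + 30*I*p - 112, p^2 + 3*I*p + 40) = p + 8*I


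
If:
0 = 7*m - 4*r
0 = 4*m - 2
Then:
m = 1/2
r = 7/8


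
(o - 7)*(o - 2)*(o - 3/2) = o^3 - 21*o^2/2 + 55*o/2 - 21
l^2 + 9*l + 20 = (l + 4)*(l + 5)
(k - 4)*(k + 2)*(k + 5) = k^3 + 3*k^2 - 18*k - 40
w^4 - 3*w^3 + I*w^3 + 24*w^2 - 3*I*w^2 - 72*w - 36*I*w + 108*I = (w - 3)*(w - 3*I)*(w - 2*I)*(w + 6*I)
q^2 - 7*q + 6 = (q - 6)*(q - 1)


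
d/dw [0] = 0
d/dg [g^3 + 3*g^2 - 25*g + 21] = 3*g^2 + 6*g - 25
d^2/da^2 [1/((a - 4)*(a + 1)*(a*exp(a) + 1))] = (2*(a - 4)^2*(a + 1)^4*exp(2*a) - (a - 4)^2*(a + 1)^2*(a + 2)*(a*exp(a) + 1)*exp(a) + 2*(a - 4)^2*(a + 1)^2*(a*exp(a) + 1)*exp(a) + 2*(a - 4)^2*(a*exp(a) + 1)^2 + 2*(a - 4)*(a + 1)^3*(a*exp(a) + 1)*exp(a) + 2*(a - 4)*(a + 1)*(a*exp(a) + 1)^2 + 2*(a + 1)^2*(a*exp(a) + 1)^2)/((a - 4)^3*(a + 1)^3*(a*exp(a) + 1)^3)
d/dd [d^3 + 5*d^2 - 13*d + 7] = 3*d^2 + 10*d - 13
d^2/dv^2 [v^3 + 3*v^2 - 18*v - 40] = 6*v + 6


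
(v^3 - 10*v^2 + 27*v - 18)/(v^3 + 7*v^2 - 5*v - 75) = (v^2 - 7*v + 6)/(v^2 + 10*v + 25)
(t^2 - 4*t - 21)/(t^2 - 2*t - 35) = (t + 3)/(t + 5)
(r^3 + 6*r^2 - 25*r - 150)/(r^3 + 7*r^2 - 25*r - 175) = (r + 6)/(r + 7)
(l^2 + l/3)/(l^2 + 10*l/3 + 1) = l/(l + 3)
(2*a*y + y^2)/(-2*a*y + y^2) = (2*a + y)/(-2*a + y)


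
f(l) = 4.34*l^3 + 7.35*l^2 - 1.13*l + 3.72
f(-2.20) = -4.43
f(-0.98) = 7.80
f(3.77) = 336.47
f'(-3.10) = 78.42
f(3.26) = 228.51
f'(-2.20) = 29.55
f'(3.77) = 239.34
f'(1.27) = 38.54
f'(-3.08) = 77.11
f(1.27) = 23.03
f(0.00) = 3.72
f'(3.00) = 160.15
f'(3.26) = 185.16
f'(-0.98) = -3.03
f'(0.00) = -1.13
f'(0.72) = 16.20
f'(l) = 13.02*l^2 + 14.7*l - 1.13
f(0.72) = 8.34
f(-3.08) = -49.88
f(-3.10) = -51.44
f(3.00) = 183.66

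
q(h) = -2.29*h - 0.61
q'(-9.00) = -2.29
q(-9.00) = 20.00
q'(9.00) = -2.29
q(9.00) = -21.22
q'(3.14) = -2.29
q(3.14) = -7.80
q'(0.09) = -2.29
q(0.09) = -0.82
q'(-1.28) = -2.29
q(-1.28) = 2.32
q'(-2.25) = -2.29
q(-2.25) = 4.54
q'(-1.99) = -2.29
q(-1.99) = 3.95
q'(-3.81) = -2.29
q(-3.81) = 8.11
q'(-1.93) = -2.29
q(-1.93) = 3.81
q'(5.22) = -2.29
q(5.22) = -12.56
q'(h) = -2.29000000000000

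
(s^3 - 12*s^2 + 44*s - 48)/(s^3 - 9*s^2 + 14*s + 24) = (s - 2)/(s + 1)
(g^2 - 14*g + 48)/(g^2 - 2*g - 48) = (g - 6)/(g + 6)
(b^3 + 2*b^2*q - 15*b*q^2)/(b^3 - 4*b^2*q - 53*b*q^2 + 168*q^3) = b*(-b - 5*q)/(-b^2 + b*q + 56*q^2)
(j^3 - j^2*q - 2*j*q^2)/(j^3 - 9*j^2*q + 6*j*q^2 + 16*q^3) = j/(j - 8*q)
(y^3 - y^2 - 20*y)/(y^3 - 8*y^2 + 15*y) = (y + 4)/(y - 3)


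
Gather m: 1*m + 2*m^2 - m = 2*m^2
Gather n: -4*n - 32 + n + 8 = -3*n - 24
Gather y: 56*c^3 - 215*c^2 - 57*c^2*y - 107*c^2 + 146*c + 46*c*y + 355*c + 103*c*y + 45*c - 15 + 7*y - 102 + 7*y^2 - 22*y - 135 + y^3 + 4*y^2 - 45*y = 56*c^3 - 322*c^2 + 546*c + y^3 + 11*y^2 + y*(-57*c^2 + 149*c - 60) - 252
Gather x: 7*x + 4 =7*x + 4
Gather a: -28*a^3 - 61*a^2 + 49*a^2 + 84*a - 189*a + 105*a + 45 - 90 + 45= -28*a^3 - 12*a^2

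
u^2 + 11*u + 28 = (u + 4)*(u + 7)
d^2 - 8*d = d*(d - 8)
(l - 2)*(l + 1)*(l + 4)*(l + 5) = l^4 + 8*l^3 + 9*l^2 - 38*l - 40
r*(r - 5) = r^2 - 5*r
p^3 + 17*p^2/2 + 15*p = p*(p + 5/2)*(p + 6)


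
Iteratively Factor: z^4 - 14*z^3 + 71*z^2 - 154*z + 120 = (z - 3)*(z^3 - 11*z^2 + 38*z - 40) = (z - 4)*(z - 3)*(z^2 - 7*z + 10) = (z - 5)*(z - 4)*(z - 3)*(z - 2)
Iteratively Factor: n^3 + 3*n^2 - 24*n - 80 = (n - 5)*(n^2 + 8*n + 16) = (n - 5)*(n + 4)*(n + 4)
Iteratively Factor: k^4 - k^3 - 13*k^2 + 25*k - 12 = (k + 4)*(k^3 - 5*k^2 + 7*k - 3) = (k - 1)*(k + 4)*(k^2 - 4*k + 3) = (k - 3)*(k - 1)*(k + 4)*(k - 1)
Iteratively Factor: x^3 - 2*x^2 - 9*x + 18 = (x - 3)*(x^2 + x - 6) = (x - 3)*(x - 2)*(x + 3)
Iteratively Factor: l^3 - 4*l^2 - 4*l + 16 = (l + 2)*(l^2 - 6*l + 8) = (l - 2)*(l + 2)*(l - 4)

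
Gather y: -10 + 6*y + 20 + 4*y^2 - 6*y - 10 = 4*y^2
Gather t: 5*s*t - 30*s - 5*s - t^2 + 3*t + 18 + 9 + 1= -35*s - t^2 + t*(5*s + 3) + 28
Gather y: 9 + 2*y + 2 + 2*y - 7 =4*y + 4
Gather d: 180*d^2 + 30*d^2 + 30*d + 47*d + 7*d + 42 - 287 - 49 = 210*d^2 + 84*d - 294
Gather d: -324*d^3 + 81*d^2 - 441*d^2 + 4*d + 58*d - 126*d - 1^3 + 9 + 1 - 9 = -324*d^3 - 360*d^2 - 64*d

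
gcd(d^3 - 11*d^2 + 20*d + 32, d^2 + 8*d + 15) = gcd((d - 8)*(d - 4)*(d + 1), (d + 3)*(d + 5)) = 1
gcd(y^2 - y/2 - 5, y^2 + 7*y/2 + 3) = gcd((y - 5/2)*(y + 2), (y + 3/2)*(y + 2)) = y + 2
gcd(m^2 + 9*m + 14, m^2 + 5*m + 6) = m + 2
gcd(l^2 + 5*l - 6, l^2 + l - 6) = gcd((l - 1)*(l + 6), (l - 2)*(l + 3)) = 1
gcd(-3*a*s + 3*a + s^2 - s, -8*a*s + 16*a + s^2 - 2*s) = 1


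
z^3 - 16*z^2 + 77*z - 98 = (z - 7)^2*(z - 2)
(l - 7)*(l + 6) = l^2 - l - 42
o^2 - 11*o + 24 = (o - 8)*(o - 3)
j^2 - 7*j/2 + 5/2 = (j - 5/2)*(j - 1)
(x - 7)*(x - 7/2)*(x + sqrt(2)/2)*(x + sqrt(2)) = x^4 - 21*x^3/2 + 3*sqrt(2)*x^3/2 - 63*sqrt(2)*x^2/4 + 51*x^2/2 - 21*x/2 + 147*sqrt(2)*x/4 + 49/2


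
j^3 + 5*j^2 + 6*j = j*(j + 2)*(j + 3)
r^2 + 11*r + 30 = (r + 5)*(r + 6)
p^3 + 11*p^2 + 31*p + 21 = (p + 1)*(p + 3)*(p + 7)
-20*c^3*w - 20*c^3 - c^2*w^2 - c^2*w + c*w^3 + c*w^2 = (-5*c + w)*(4*c + w)*(c*w + c)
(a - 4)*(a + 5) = a^2 + a - 20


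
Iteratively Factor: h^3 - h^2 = (h)*(h^2 - h) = h*(h - 1)*(h)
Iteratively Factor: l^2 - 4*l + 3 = (l - 1)*(l - 3)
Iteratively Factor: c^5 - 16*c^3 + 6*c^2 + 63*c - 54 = (c + 3)*(c^4 - 3*c^3 - 7*c^2 + 27*c - 18) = (c - 3)*(c + 3)*(c^3 - 7*c + 6) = (c - 3)*(c + 3)^2*(c^2 - 3*c + 2) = (c - 3)*(c - 1)*(c + 3)^2*(c - 2)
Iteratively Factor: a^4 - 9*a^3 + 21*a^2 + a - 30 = (a - 2)*(a^3 - 7*a^2 + 7*a + 15) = (a - 5)*(a - 2)*(a^2 - 2*a - 3) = (a - 5)*(a - 3)*(a - 2)*(a + 1)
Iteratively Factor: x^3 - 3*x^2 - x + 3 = (x + 1)*(x^2 - 4*x + 3) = (x - 3)*(x + 1)*(x - 1)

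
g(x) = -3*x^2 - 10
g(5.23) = -92.06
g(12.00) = -442.00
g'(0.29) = -1.74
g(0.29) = -10.25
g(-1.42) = -16.05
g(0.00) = -10.00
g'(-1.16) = 6.96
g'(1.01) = -6.06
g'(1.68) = -10.08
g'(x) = -6*x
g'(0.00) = 0.00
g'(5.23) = -31.38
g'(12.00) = -72.00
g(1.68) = -18.47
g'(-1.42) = 8.52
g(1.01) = -13.06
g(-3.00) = -37.00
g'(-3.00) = 18.00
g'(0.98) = -5.88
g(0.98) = -12.88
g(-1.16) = -14.04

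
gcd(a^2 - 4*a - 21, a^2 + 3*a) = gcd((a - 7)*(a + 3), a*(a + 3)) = a + 3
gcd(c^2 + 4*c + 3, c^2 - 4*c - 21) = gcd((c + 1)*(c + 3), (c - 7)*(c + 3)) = c + 3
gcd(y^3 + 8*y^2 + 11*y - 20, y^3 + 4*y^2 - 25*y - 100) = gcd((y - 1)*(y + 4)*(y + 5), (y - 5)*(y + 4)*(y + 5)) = y^2 + 9*y + 20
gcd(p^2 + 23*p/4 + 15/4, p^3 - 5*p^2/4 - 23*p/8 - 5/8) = 1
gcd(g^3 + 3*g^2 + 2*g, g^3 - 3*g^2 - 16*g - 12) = g^2 + 3*g + 2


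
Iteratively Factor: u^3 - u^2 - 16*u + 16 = (u - 4)*(u^2 + 3*u - 4) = (u - 4)*(u + 4)*(u - 1)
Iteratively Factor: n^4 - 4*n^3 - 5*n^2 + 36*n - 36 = (n + 3)*(n^3 - 7*n^2 + 16*n - 12) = (n - 2)*(n + 3)*(n^2 - 5*n + 6) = (n - 2)^2*(n + 3)*(n - 3)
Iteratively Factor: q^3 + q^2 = (q + 1)*(q^2) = q*(q + 1)*(q)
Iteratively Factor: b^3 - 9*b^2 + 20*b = (b - 5)*(b^2 - 4*b) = (b - 5)*(b - 4)*(b)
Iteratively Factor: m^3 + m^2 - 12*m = (m - 3)*(m^2 + 4*m) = (m - 3)*(m + 4)*(m)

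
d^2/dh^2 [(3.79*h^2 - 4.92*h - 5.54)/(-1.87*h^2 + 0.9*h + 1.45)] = (21.652356*h^3 + 54.577446*h^2 + 24.10056*h + 10.24007)/(6.539203*h^6 - 9.44163*h^5 - 10.667415*h^4 + 13.9131*h^3 + 8.271525*h^2 - 5.67675*h - 3.048625)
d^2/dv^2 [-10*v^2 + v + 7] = -20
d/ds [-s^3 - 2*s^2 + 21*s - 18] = -3*s^2 - 4*s + 21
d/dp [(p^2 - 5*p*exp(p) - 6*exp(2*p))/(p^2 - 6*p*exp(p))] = (p - 1)*exp(p)/p^2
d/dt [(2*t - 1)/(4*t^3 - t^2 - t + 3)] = (8*t^3 - 2*t^2 - 2*t + (2*t - 1)*(-12*t^2 + 2*t + 1) + 6)/(4*t^3 - t^2 - t + 3)^2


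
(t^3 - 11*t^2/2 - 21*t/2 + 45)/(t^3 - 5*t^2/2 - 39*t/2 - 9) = (2*t - 5)/(2*t + 1)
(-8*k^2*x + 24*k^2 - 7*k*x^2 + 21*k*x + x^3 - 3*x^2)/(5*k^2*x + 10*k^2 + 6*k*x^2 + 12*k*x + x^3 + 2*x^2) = (-8*k*x + 24*k + x^2 - 3*x)/(5*k*x + 10*k + x^2 + 2*x)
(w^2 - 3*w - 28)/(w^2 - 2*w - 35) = (w + 4)/(w + 5)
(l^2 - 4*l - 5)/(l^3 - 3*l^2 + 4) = (l - 5)/(l^2 - 4*l + 4)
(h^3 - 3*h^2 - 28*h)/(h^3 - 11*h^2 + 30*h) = (h^2 - 3*h - 28)/(h^2 - 11*h + 30)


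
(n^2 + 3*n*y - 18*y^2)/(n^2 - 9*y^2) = (n + 6*y)/(n + 3*y)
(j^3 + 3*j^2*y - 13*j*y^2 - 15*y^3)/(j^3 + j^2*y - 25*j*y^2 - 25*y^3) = (-j + 3*y)/(-j + 5*y)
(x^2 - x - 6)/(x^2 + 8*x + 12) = (x - 3)/(x + 6)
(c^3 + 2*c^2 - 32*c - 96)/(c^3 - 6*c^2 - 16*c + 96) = (c + 4)/(c - 4)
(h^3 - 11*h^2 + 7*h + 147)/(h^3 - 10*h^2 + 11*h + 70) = (h^2 - 4*h - 21)/(h^2 - 3*h - 10)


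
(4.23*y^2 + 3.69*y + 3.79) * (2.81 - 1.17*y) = -4.9491*y^3 + 7.569*y^2 + 5.9346*y + 10.6499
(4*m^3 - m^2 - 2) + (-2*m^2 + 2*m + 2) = 4*m^3 - 3*m^2 + 2*m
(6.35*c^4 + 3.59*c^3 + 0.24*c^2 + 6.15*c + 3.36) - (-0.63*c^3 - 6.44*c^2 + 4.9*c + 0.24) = 6.35*c^4 + 4.22*c^3 + 6.68*c^2 + 1.25*c + 3.12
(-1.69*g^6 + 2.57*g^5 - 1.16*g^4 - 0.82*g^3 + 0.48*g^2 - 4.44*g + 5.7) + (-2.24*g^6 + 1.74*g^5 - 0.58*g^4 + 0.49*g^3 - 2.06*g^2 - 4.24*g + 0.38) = -3.93*g^6 + 4.31*g^5 - 1.74*g^4 - 0.33*g^3 - 1.58*g^2 - 8.68*g + 6.08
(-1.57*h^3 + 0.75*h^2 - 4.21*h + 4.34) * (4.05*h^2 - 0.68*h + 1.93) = -6.3585*h^5 + 4.1051*h^4 - 20.5906*h^3 + 21.8873*h^2 - 11.0765*h + 8.3762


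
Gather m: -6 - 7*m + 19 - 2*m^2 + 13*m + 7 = -2*m^2 + 6*m + 20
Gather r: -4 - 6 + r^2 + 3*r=r^2 + 3*r - 10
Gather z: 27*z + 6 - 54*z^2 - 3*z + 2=-54*z^2 + 24*z + 8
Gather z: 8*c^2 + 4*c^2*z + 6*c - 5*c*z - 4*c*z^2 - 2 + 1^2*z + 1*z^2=8*c^2 + 6*c + z^2*(1 - 4*c) + z*(4*c^2 - 5*c + 1) - 2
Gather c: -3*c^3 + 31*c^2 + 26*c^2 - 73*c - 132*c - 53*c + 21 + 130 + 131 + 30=-3*c^3 + 57*c^2 - 258*c + 312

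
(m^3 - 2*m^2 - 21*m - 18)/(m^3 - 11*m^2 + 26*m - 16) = (m^3 - 2*m^2 - 21*m - 18)/(m^3 - 11*m^2 + 26*m - 16)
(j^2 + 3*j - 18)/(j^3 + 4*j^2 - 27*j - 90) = (j - 3)/(j^2 - 2*j - 15)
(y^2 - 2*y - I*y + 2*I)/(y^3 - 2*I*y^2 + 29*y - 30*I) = (y - 2)/(y^2 - I*y + 30)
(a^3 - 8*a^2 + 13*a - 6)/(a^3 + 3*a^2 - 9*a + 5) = (a - 6)/(a + 5)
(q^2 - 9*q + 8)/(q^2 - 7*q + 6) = (q - 8)/(q - 6)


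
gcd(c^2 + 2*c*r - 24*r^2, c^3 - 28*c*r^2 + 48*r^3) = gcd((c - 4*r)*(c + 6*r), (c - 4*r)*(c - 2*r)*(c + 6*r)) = -c^2 - 2*c*r + 24*r^2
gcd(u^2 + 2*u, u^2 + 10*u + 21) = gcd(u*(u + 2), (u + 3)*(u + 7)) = 1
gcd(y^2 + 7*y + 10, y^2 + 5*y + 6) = y + 2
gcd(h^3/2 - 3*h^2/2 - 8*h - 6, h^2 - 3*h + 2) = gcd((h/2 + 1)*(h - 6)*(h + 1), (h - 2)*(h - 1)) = 1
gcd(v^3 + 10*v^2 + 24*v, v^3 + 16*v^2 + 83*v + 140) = v + 4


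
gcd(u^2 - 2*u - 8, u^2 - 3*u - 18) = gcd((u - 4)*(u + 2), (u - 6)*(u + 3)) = 1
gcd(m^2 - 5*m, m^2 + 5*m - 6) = 1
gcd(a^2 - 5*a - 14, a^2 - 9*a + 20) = 1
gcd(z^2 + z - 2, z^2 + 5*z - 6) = z - 1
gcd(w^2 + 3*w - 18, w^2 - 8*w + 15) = w - 3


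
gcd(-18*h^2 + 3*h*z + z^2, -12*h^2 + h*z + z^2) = -3*h + z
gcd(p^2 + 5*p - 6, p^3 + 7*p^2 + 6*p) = p + 6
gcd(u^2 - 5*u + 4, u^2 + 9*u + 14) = 1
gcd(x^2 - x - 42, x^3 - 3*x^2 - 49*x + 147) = x - 7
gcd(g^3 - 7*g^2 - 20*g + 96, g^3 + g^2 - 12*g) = g^2 + g - 12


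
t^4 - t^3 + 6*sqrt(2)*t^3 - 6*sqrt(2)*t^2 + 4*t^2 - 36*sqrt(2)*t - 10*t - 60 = (t - 3)*(t + 2)*(t + sqrt(2))*(t + 5*sqrt(2))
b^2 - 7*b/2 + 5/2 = (b - 5/2)*(b - 1)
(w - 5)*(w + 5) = w^2 - 25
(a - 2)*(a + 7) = a^2 + 5*a - 14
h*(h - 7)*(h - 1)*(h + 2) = h^4 - 6*h^3 - 9*h^2 + 14*h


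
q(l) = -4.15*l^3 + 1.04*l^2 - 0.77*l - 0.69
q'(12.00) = -1768.61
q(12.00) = -7031.37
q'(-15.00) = -2833.22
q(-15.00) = 14251.11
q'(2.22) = -57.51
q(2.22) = -42.68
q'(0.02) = -0.73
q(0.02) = -0.71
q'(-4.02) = -210.33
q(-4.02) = 288.82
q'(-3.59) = -168.69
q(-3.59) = 207.49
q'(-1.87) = -48.20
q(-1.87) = 31.52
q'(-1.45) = -29.96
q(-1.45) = 15.26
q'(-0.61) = -6.67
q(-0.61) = 1.11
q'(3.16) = -118.52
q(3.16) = -123.69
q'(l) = -12.45*l^2 + 2.08*l - 0.77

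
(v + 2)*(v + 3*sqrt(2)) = v^2 + 2*v + 3*sqrt(2)*v + 6*sqrt(2)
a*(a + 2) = a^2 + 2*a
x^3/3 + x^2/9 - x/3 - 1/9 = (x/3 + 1/3)*(x - 1)*(x + 1/3)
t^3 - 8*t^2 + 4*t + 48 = (t - 6)*(t - 4)*(t + 2)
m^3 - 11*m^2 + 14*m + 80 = (m - 8)*(m - 5)*(m + 2)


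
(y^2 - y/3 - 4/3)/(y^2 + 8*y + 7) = (y - 4/3)/(y + 7)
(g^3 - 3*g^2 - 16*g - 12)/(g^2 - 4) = (g^2 - 5*g - 6)/(g - 2)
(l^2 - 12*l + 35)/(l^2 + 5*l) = (l^2 - 12*l + 35)/(l*(l + 5))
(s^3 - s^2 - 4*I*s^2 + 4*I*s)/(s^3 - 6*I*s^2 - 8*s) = (s - 1)/(s - 2*I)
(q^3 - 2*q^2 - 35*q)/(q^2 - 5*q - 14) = q*(q + 5)/(q + 2)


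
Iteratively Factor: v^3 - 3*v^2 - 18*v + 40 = (v + 4)*(v^2 - 7*v + 10) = (v - 5)*(v + 4)*(v - 2)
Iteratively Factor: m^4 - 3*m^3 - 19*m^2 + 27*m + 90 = (m + 3)*(m^3 - 6*m^2 - m + 30) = (m - 3)*(m + 3)*(m^2 - 3*m - 10) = (m - 5)*(m - 3)*(m + 3)*(m + 2)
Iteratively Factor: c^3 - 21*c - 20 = (c - 5)*(c^2 + 5*c + 4) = (c - 5)*(c + 4)*(c + 1)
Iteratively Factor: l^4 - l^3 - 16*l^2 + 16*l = (l + 4)*(l^3 - 5*l^2 + 4*l) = (l - 1)*(l + 4)*(l^2 - 4*l) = (l - 4)*(l - 1)*(l + 4)*(l)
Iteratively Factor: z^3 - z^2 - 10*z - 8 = (z + 2)*(z^2 - 3*z - 4) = (z - 4)*(z + 2)*(z + 1)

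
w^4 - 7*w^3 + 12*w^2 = w^2*(w - 4)*(w - 3)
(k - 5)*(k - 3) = k^2 - 8*k + 15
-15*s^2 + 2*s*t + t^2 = (-3*s + t)*(5*s + t)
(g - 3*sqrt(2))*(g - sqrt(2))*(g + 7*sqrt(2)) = g^3 + 3*sqrt(2)*g^2 - 50*g + 42*sqrt(2)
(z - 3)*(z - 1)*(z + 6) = z^3 + 2*z^2 - 21*z + 18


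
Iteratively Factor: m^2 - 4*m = (m)*(m - 4)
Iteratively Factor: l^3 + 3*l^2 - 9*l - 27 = (l - 3)*(l^2 + 6*l + 9) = (l - 3)*(l + 3)*(l + 3)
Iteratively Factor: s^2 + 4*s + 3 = (s + 3)*(s + 1)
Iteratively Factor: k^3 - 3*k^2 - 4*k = (k)*(k^2 - 3*k - 4) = k*(k + 1)*(k - 4)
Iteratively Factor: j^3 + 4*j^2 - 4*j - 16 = (j + 2)*(j^2 + 2*j - 8) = (j + 2)*(j + 4)*(j - 2)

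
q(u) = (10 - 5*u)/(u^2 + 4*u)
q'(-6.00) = 1.81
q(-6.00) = 3.33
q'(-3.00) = 7.22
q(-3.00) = -8.33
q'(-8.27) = 0.37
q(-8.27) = 1.45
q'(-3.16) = 10.38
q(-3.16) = -9.72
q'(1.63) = -0.70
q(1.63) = 0.20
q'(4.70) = -0.01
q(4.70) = -0.33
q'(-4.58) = 22.18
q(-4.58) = 12.39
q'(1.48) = -0.89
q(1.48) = 0.32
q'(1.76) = -0.58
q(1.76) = 0.12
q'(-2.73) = 4.31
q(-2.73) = -6.82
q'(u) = (10 - 5*u)*(-2*u - 4)/(u^2 + 4*u)^2 - 5/(u^2 + 4*u)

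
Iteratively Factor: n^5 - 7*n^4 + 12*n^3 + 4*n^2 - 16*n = (n - 2)*(n^4 - 5*n^3 + 2*n^2 + 8*n) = (n - 2)*(n + 1)*(n^3 - 6*n^2 + 8*n) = n*(n - 2)*(n + 1)*(n^2 - 6*n + 8) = n*(n - 4)*(n - 2)*(n + 1)*(n - 2)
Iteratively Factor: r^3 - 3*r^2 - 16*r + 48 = (r + 4)*(r^2 - 7*r + 12) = (r - 3)*(r + 4)*(r - 4)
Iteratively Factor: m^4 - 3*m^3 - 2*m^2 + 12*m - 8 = (m - 2)*(m^3 - m^2 - 4*m + 4) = (m - 2)*(m - 1)*(m^2 - 4) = (m - 2)*(m - 1)*(m + 2)*(m - 2)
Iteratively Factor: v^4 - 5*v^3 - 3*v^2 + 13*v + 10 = (v - 5)*(v^3 - 3*v - 2) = (v - 5)*(v + 1)*(v^2 - v - 2) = (v - 5)*(v - 2)*(v + 1)*(v + 1)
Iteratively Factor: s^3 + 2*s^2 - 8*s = (s - 2)*(s^2 + 4*s) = (s - 2)*(s + 4)*(s)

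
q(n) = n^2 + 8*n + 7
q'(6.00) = 20.00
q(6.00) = 91.00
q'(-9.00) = -10.00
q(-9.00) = 16.00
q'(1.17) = 10.34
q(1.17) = 17.73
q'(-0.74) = 6.52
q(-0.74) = 1.63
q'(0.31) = 8.62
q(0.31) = 9.58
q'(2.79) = 13.58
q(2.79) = 37.10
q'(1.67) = 11.34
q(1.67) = 23.15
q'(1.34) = 10.68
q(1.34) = 19.52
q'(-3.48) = 1.04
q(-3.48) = -8.73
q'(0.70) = 9.40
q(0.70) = 13.09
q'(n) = 2*n + 8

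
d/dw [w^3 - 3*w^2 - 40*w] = 3*w^2 - 6*w - 40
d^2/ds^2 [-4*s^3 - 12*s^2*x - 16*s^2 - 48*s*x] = -24*s - 24*x - 32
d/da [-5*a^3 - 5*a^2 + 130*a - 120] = -15*a^2 - 10*a + 130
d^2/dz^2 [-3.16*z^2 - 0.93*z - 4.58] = -6.32000000000000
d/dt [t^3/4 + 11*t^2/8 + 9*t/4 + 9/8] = 3*t^2/4 + 11*t/4 + 9/4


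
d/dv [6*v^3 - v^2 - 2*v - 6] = 18*v^2 - 2*v - 2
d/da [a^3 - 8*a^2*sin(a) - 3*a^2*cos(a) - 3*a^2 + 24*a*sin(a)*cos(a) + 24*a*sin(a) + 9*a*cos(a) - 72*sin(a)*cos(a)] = 3*a^2*sin(a) - 8*a^2*cos(a) + 3*a^2 - 25*a*sin(a) + 18*a*cos(a) + 24*a*cos(2*a) - 6*a + 24*sin(a) + 12*sin(2*a) + 9*cos(a) - 72*cos(2*a)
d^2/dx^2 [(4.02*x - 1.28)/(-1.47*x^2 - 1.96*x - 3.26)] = (-(2.94*x + 1.96)*(4.02*x - 1.28)*(5.88*x + 3.92) + (35.4564*x + 11.9952)*(1.47*x^2 + 1.96*x + 3.26))/(1.47*x^2 + 1.96*x + 3.26)^3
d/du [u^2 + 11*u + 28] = 2*u + 11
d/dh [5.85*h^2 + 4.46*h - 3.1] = 11.7*h + 4.46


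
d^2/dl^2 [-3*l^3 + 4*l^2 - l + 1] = 8 - 18*l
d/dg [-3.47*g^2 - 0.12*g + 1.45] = -6.94*g - 0.12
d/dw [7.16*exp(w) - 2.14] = 7.16*exp(w)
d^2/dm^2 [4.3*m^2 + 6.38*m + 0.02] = 8.60000000000000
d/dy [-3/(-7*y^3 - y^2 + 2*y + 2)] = 3*(-21*y^2 - 2*y + 2)/(7*y^3 + y^2 - 2*y - 2)^2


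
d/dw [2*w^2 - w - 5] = 4*w - 1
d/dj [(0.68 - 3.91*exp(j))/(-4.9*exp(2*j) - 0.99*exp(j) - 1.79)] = (-19.159*exp(2*j) + 6.664*exp(j) + 7.6721)*exp(j)/(24.01*exp(4*j) + 9.702*exp(3*j) + 18.5221*exp(2*j) + 3.5442*exp(j) + 3.2041)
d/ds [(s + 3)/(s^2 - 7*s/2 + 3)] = 2*(-2*s^2 - 12*s + 27)/(4*s^4 - 28*s^3 + 73*s^2 - 84*s + 36)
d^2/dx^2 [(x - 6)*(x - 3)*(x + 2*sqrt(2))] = 6*x - 18 + 4*sqrt(2)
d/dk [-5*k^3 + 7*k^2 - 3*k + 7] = -15*k^2 + 14*k - 3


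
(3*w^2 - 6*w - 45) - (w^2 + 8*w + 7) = 2*w^2 - 14*w - 52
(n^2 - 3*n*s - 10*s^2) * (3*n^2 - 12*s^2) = 3*n^4 - 9*n^3*s - 42*n^2*s^2 + 36*n*s^3 + 120*s^4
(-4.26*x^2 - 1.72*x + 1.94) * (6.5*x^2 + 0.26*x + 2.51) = -27.69*x^4 - 12.2876*x^3 + 1.4702*x^2 - 3.8128*x + 4.8694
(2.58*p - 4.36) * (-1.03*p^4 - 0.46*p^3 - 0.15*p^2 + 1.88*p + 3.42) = -2.6574*p^5 + 3.304*p^4 + 1.6186*p^3 + 5.5044*p^2 + 0.626800000000001*p - 14.9112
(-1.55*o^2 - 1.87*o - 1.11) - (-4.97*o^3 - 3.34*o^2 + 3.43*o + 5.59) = 4.97*o^3 + 1.79*o^2 - 5.3*o - 6.7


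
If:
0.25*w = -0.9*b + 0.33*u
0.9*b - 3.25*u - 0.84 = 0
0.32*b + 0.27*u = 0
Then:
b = 0.18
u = -0.21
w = -0.91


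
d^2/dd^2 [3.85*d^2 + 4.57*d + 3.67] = 7.70000000000000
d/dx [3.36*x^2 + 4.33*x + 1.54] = 6.72*x + 4.33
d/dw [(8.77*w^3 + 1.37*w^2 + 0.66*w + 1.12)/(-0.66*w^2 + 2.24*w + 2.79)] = (-5.7882*w^4 + 39.2896*w^3 + 76.9093*w^2 + 9.123*w - 0.6674)/(0.4356*w^4 - 2.9568*w^3 + 1.3348*w^2 + 12.4992*w + 7.7841)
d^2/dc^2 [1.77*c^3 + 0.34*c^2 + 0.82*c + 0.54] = 10.62*c + 0.68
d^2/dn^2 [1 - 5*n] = 0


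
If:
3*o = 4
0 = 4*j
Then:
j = 0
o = 4/3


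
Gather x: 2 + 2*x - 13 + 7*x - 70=9*x - 81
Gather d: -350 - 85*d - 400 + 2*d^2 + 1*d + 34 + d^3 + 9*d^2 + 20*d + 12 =d^3 + 11*d^2 - 64*d - 704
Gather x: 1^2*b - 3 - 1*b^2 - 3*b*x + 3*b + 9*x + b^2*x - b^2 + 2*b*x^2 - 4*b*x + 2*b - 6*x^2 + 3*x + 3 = -2*b^2 + 6*b + x^2*(2*b - 6) + x*(b^2 - 7*b + 12)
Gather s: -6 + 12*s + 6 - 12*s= 0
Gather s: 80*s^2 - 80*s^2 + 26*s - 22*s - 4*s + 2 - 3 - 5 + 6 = 0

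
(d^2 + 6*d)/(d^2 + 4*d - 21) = d*(d + 6)/(d^2 + 4*d - 21)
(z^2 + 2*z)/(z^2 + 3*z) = (z + 2)/(z + 3)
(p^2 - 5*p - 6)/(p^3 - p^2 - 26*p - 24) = 1/(p + 4)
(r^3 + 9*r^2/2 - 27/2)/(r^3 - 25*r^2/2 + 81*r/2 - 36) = (r^2 + 6*r + 9)/(r^2 - 11*r + 24)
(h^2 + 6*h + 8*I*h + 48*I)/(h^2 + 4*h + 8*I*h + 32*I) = (h + 6)/(h + 4)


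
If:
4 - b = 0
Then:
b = 4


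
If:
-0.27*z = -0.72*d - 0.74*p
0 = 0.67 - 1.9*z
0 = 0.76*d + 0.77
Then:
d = -1.01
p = 1.11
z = 0.35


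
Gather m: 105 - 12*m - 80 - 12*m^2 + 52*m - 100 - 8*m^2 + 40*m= -20*m^2 + 80*m - 75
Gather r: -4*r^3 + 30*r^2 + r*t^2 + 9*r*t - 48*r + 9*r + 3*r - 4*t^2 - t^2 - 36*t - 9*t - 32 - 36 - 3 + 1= -4*r^3 + 30*r^2 + r*(t^2 + 9*t - 36) - 5*t^2 - 45*t - 70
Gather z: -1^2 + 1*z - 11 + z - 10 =2*z - 22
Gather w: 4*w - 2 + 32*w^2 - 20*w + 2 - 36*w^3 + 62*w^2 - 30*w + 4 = -36*w^3 + 94*w^2 - 46*w + 4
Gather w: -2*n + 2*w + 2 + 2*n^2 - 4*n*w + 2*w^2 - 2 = 2*n^2 - 2*n + 2*w^2 + w*(2 - 4*n)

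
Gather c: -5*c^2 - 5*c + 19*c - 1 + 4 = -5*c^2 + 14*c + 3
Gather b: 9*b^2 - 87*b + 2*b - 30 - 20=9*b^2 - 85*b - 50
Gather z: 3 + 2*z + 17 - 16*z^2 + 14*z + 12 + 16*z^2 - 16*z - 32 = 0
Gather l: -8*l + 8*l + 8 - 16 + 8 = 0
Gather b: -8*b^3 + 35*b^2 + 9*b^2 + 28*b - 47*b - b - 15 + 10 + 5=-8*b^3 + 44*b^2 - 20*b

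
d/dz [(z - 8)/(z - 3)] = 5/(z - 3)^2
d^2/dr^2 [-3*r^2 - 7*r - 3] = -6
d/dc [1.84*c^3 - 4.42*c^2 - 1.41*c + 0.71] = 5.52*c^2 - 8.84*c - 1.41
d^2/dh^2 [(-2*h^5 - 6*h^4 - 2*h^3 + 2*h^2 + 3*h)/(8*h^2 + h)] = 4*(-192*h^4 - 256*h^3 - 78*h^2 - 9*h + 87)/(512*h^3 + 192*h^2 + 24*h + 1)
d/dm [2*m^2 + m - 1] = 4*m + 1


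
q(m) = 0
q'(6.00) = 0.00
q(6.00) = 0.00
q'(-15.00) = 0.00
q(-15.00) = 0.00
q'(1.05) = 0.00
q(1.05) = 0.00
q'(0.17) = 0.00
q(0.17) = 0.00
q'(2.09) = 0.00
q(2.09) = 0.00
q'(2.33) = 0.00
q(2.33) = 0.00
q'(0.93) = 0.00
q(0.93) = 0.00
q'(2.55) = 0.00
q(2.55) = 0.00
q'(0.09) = 0.00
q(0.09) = 0.00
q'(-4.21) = 0.00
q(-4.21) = 0.00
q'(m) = 0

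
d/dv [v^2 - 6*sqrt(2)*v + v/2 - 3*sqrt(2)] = 2*v - 6*sqrt(2) + 1/2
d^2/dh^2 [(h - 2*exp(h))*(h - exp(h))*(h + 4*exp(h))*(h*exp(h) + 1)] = h^4*exp(h) + 4*h^3*exp(2*h) + 8*h^3*exp(h) - 90*h^2*exp(3*h) + 12*h^2*exp(2*h) + 13*h^2*exp(h) + 128*h*exp(4*h) - 120*h*exp(3*h) - 34*h*exp(2*h) + 4*h*exp(h) + 6*h + 64*exp(4*h) + 52*exp(3*h) - 40*exp(2*h) + 2*exp(h)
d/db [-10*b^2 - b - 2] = -20*b - 1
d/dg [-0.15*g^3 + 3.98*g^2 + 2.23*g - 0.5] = -0.45*g^2 + 7.96*g + 2.23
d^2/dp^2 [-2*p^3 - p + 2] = -12*p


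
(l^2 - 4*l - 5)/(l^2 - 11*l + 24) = (l^2 - 4*l - 5)/(l^2 - 11*l + 24)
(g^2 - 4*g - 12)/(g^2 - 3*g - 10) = (g - 6)/(g - 5)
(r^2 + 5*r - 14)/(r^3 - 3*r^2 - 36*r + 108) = (r^2 + 5*r - 14)/(r^3 - 3*r^2 - 36*r + 108)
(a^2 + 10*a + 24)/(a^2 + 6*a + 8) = (a + 6)/(a + 2)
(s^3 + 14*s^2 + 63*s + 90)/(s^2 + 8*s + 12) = (s^2 + 8*s + 15)/(s + 2)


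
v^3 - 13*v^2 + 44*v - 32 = (v - 8)*(v - 4)*(v - 1)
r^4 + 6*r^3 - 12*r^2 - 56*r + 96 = (r - 2)^2*(r + 4)*(r + 6)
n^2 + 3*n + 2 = (n + 1)*(n + 2)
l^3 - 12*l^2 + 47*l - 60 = (l - 5)*(l - 4)*(l - 3)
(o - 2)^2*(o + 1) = o^3 - 3*o^2 + 4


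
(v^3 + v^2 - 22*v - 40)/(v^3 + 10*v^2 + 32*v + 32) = (v - 5)/(v + 4)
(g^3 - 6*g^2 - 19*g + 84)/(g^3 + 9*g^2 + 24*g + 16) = (g^2 - 10*g + 21)/(g^2 + 5*g + 4)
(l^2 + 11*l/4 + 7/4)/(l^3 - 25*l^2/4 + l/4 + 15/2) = (4*l + 7)/(4*l^2 - 29*l + 30)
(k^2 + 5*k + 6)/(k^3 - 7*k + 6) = (k + 2)/(k^2 - 3*k + 2)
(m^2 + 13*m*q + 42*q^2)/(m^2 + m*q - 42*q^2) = (-m - 6*q)/(-m + 6*q)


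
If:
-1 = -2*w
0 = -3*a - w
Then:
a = -1/6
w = 1/2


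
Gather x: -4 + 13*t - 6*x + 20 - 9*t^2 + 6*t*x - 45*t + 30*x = -9*t^2 - 32*t + x*(6*t + 24) + 16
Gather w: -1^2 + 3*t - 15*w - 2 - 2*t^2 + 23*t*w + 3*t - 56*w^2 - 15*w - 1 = -2*t^2 + 6*t - 56*w^2 + w*(23*t - 30) - 4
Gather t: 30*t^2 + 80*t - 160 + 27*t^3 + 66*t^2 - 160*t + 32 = 27*t^3 + 96*t^2 - 80*t - 128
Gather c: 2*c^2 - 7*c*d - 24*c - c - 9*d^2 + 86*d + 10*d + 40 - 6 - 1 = 2*c^2 + c*(-7*d - 25) - 9*d^2 + 96*d + 33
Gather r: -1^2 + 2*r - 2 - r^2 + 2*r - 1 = -r^2 + 4*r - 4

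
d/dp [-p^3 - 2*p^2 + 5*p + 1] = -3*p^2 - 4*p + 5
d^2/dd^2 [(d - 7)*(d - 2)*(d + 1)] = 6*d - 16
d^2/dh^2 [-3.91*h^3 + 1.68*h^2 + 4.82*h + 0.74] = 3.36 - 23.46*h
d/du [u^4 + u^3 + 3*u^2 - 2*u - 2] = 4*u^3 + 3*u^2 + 6*u - 2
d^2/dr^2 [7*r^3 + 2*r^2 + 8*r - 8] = 42*r + 4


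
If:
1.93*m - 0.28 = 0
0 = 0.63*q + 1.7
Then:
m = 0.15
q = -2.70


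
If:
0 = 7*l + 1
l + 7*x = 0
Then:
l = -1/7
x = 1/49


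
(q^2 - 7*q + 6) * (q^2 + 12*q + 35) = q^4 + 5*q^3 - 43*q^2 - 173*q + 210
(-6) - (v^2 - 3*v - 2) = -v^2 + 3*v - 4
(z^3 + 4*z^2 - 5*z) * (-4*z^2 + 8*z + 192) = -4*z^5 - 8*z^4 + 244*z^3 + 728*z^2 - 960*z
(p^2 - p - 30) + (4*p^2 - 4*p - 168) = 5*p^2 - 5*p - 198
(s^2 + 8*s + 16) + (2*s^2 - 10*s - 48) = 3*s^2 - 2*s - 32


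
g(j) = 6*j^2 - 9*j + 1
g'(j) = 12*j - 9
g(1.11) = -1.60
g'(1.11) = 4.32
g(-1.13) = 18.83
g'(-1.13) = -22.56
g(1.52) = 1.18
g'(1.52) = 9.24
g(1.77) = 3.87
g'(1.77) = 12.24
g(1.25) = -0.88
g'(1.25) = 6.00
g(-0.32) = 4.49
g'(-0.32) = -12.84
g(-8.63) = 525.53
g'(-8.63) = -112.56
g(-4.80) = 182.44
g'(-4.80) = -66.60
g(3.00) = 28.00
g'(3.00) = 27.00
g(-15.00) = 1486.00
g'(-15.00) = -189.00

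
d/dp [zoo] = 0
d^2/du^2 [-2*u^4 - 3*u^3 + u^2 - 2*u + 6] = -24*u^2 - 18*u + 2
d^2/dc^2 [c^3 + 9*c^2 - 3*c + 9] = 6*c + 18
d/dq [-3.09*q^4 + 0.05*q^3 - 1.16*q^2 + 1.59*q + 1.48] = -12.36*q^3 + 0.15*q^2 - 2.32*q + 1.59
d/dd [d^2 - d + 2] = 2*d - 1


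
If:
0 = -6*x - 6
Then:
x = -1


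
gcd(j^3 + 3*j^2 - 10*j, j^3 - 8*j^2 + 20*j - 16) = j - 2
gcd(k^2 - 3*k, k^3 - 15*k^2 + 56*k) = k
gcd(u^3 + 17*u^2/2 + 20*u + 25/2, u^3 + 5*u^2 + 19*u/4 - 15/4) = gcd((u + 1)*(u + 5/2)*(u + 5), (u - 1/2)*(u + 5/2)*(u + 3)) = u + 5/2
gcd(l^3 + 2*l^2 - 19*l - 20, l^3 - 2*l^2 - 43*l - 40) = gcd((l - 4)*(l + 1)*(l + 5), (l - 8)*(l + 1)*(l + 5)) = l^2 + 6*l + 5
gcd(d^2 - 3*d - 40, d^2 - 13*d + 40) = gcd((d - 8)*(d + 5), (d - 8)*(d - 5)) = d - 8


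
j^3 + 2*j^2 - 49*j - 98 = (j - 7)*(j + 2)*(j + 7)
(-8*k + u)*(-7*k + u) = 56*k^2 - 15*k*u + u^2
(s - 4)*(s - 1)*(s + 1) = s^3 - 4*s^2 - s + 4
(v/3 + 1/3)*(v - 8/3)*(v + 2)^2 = v^4/3 + 7*v^3/9 - 16*v^2/9 - 52*v/9 - 32/9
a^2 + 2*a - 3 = (a - 1)*(a + 3)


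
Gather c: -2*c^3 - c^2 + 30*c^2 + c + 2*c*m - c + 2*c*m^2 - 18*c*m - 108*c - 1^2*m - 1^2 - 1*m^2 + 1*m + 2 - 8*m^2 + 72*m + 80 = -2*c^3 + 29*c^2 + c*(2*m^2 - 16*m - 108) - 9*m^2 + 72*m + 81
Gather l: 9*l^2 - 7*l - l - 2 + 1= 9*l^2 - 8*l - 1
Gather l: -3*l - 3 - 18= -3*l - 21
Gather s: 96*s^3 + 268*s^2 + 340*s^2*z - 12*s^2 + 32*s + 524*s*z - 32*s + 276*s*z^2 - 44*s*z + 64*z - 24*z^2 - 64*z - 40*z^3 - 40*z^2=96*s^3 + s^2*(340*z + 256) + s*(276*z^2 + 480*z) - 40*z^3 - 64*z^2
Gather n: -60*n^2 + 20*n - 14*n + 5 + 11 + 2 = -60*n^2 + 6*n + 18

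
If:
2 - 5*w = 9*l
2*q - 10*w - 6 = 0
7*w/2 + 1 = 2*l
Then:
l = 24/83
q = 199/83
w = -10/83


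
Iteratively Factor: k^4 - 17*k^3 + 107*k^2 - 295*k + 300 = (k - 5)*(k^3 - 12*k^2 + 47*k - 60) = (k - 5)^2*(k^2 - 7*k + 12) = (k - 5)^2*(k - 3)*(k - 4)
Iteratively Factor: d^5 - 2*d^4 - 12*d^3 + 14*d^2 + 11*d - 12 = (d - 1)*(d^4 - d^3 - 13*d^2 + d + 12) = (d - 1)*(d + 3)*(d^3 - 4*d^2 - d + 4) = (d - 1)^2*(d + 3)*(d^2 - 3*d - 4) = (d - 4)*(d - 1)^2*(d + 3)*(d + 1)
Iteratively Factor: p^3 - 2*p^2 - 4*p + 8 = (p + 2)*(p^2 - 4*p + 4) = (p - 2)*(p + 2)*(p - 2)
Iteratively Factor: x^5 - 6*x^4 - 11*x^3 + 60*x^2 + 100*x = (x)*(x^4 - 6*x^3 - 11*x^2 + 60*x + 100) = x*(x + 2)*(x^3 - 8*x^2 + 5*x + 50) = x*(x - 5)*(x + 2)*(x^2 - 3*x - 10) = x*(x - 5)^2*(x + 2)*(x + 2)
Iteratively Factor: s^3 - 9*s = (s + 3)*(s^2 - 3*s) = (s - 3)*(s + 3)*(s)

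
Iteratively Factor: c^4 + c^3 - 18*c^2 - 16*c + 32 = (c + 2)*(c^3 - c^2 - 16*c + 16) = (c - 4)*(c + 2)*(c^2 + 3*c - 4) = (c - 4)*(c - 1)*(c + 2)*(c + 4)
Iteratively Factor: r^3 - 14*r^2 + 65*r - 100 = (r - 5)*(r^2 - 9*r + 20) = (r - 5)^2*(r - 4)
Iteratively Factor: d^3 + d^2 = (d + 1)*(d^2) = d*(d + 1)*(d)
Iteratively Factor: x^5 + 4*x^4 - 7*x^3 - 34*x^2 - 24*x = (x)*(x^4 + 4*x^3 - 7*x^2 - 34*x - 24) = x*(x + 4)*(x^3 - 7*x - 6) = x*(x + 1)*(x + 4)*(x^2 - x - 6) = x*(x + 1)*(x + 2)*(x + 4)*(x - 3)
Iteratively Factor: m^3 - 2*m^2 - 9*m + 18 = (m + 3)*(m^2 - 5*m + 6) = (m - 3)*(m + 3)*(m - 2)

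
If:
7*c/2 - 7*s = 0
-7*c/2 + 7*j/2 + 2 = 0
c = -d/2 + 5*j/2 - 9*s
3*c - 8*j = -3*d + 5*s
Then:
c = -8/51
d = -228/119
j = -260/357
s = -4/51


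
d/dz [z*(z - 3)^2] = 3*(z - 3)*(z - 1)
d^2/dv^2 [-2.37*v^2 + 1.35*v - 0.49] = -4.74000000000000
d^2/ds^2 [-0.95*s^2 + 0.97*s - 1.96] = -1.90000000000000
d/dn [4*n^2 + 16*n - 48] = 8*n + 16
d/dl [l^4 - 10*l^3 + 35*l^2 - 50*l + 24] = 4*l^3 - 30*l^2 + 70*l - 50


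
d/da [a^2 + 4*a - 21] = 2*a + 4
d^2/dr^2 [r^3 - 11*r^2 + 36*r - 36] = 6*r - 22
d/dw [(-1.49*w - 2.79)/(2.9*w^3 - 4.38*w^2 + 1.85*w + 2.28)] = (8.642*w^3 + 17.7468*w^2 - 24.4404*w + 1.7643)/(8.41*w^6 - 25.404*w^5 + 29.9144*w^4 - 2.982*w^3 - 16.5503*w^2 + 8.436*w + 5.1984)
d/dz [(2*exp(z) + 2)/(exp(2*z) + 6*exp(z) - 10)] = 2*(-2*(exp(z) + 1)*(exp(z) + 3) + exp(2*z) + 6*exp(z) - 10)*exp(z)/(exp(2*z) + 6*exp(z) - 10)^2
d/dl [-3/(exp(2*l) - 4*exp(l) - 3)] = 6*(exp(l) - 2)*exp(l)/(-exp(2*l) + 4*exp(l) + 3)^2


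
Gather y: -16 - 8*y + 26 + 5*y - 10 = -3*y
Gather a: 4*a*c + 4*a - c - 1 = a*(4*c + 4) - c - 1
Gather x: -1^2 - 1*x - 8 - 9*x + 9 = -10*x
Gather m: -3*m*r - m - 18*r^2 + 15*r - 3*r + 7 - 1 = m*(-3*r - 1) - 18*r^2 + 12*r + 6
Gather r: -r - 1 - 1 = -r - 2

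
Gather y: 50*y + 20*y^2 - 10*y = 20*y^2 + 40*y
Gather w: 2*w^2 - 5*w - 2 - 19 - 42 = 2*w^2 - 5*w - 63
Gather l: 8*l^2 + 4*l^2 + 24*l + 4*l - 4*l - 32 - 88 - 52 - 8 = 12*l^2 + 24*l - 180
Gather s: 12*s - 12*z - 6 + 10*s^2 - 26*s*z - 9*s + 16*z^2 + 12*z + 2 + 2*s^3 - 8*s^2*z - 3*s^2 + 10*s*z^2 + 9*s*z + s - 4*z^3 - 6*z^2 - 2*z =2*s^3 + s^2*(7 - 8*z) + s*(10*z^2 - 17*z + 4) - 4*z^3 + 10*z^2 - 2*z - 4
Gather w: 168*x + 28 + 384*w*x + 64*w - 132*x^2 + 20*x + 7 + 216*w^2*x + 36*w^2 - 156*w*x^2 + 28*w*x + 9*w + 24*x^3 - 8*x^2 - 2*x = w^2*(216*x + 36) + w*(-156*x^2 + 412*x + 73) + 24*x^3 - 140*x^2 + 186*x + 35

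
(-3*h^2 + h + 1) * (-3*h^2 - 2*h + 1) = 9*h^4 + 3*h^3 - 8*h^2 - h + 1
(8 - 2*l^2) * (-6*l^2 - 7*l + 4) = 12*l^4 + 14*l^3 - 56*l^2 - 56*l + 32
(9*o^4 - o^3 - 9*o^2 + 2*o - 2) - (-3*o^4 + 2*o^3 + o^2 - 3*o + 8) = 12*o^4 - 3*o^3 - 10*o^2 + 5*o - 10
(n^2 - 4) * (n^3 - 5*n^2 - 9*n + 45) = n^5 - 5*n^4 - 13*n^3 + 65*n^2 + 36*n - 180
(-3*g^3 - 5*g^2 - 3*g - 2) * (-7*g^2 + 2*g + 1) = 21*g^5 + 29*g^4 + 8*g^3 + 3*g^2 - 7*g - 2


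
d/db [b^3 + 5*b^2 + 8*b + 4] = 3*b^2 + 10*b + 8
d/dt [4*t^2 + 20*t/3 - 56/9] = 8*t + 20/3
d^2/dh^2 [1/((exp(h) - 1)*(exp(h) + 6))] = (4*exp(3*h) + 15*exp(2*h) + 49*exp(h) + 30)*exp(h)/(exp(6*h) + 15*exp(5*h) + 57*exp(4*h) - 55*exp(3*h) - 342*exp(2*h) + 540*exp(h) - 216)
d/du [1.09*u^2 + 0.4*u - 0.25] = 2.18*u + 0.4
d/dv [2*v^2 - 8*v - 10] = 4*v - 8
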